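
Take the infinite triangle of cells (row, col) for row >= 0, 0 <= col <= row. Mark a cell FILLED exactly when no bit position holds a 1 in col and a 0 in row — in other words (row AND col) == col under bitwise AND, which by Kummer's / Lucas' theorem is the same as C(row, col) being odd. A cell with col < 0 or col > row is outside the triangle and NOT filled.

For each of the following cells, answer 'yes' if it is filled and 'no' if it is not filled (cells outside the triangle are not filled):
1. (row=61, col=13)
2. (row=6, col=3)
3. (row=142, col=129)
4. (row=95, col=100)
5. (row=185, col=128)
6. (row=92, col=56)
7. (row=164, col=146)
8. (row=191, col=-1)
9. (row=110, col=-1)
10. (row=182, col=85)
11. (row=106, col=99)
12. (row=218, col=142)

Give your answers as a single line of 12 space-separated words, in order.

(61,13): row=0b111101, col=0b1101, row AND col = 0b1101 = 13; 13 == 13 -> filled
(6,3): row=0b110, col=0b11, row AND col = 0b10 = 2; 2 != 3 -> empty
(142,129): row=0b10001110, col=0b10000001, row AND col = 0b10000000 = 128; 128 != 129 -> empty
(95,100): col outside [0, 95] -> not filled
(185,128): row=0b10111001, col=0b10000000, row AND col = 0b10000000 = 128; 128 == 128 -> filled
(92,56): row=0b1011100, col=0b111000, row AND col = 0b11000 = 24; 24 != 56 -> empty
(164,146): row=0b10100100, col=0b10010010, row AND col = 0b10000000 = 128; 128 != 146 -> empty
(191,-1): col outside [0, 191] -> not filled
(110,-1): col outside [0, 110] -> not filled
(182,85): row=0b10110110, col=0b1010101, row AND col = 0b10100 = 20; 20 != 85 -> empty
(106,99): row=0b1101010, col=0b1100011, row AND col = 0b1100010 = 98; 98 != 99 -> empty
(218,142): row=0b11011010, col=0b10001110, row AND col = 0b10001010 = 138; 138 != 142 -> empty

Answer: yes no no no yes no no no no no no no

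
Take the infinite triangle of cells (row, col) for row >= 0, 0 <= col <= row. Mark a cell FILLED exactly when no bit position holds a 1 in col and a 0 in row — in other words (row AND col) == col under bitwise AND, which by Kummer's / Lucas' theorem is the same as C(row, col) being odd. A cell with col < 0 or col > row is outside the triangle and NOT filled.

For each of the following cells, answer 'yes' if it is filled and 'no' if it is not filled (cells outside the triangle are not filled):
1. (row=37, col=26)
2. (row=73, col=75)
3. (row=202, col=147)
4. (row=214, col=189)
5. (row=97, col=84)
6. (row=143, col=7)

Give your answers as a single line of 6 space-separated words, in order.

Answer: no no no no no yes

Derivation:
(37,26): row=0b100101, col=0b11010, row AND col = 0b0 = 0; 0 != 26 -> empty
(73,75): col outside [0, 73] -> not filled
(202,147): row=0b11001010, col=0b10010011, row AND col = 0b10000010 = 130; 130 != 147 -> empty
(214,189): row=0b11010110, col=0b10111101, row AND col = 0b10010100 = 148; 148 != 189 -> empty
(97,84): row=0b1100001, col=0b1010100, row AND col = 0b1000000 = 64; 64 != 84 -> empty
(143,7): row=0b10001111, col=0b111, row AND col = 0b111 = 7; 7 == 7 -> filled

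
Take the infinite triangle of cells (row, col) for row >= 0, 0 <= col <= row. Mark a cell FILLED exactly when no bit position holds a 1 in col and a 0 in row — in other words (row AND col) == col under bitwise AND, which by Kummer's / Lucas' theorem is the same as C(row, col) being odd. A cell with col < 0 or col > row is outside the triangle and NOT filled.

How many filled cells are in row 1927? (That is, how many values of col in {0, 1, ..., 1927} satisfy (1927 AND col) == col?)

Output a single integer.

1927 in binary = 11110000111
popcount(1927) = number of 1-bits in 11110000111 = 7
A col c satisfies (1927 AND c) == c iff every set bit of c is also set in 1927; each of the 7 set bits of 1927 can independently be on or off in c.
count = 2^7 = 128

Answer: 128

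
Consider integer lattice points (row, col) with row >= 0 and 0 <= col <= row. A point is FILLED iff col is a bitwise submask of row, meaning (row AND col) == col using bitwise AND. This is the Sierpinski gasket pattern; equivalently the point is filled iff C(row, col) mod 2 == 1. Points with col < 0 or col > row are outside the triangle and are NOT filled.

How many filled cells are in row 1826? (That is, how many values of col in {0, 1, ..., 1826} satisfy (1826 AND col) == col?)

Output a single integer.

1826 in binary = 11100100010
popcount(1826) = number of 1-bits in 11100100010 = 5
A col c satisfies (1826 AND c) == c iff every set bit of c is also set in 1826; each of the 5 set bits of 1826 can independently be on or off in c.
count = 2^5 = 32

Answer: 32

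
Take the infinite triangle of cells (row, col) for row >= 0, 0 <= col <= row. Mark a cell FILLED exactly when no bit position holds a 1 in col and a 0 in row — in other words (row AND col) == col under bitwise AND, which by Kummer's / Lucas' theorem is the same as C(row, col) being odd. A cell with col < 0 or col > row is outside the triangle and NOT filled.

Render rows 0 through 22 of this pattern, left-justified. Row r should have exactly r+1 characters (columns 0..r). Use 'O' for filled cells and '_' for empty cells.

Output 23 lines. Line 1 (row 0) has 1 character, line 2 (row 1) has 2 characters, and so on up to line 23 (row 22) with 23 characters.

Answer: O
OO
O_O
OOOO
O___O
OO__OO
O_O_O_O
OOOOOOOO
O_______O
OO______OO
O_O_____O_O
OOOO____OOOO
O___O___O___O
OO__OO__OO__OO
O_O_O_O_O_O_O_O
OOOOOOOOOOOOOOOO
O_______________O
OO______________OO
O_O_____________O_O
OOOO____________OOOO
O___O___________O___O
OO__OO__________OO__OO
O_O_O_O_________O_O_O_O

Derivation:
r0=0: O
r1=1: OO
r2=10: O_O
r3=11: OOOO
r4=100: O___O
r5=101: OO__OO
r6=110: O_O_O_O
r7=111: OOOOOOOO
r8=1000: O_______O
r9=1001: OO______OO
r10=1010: O_O_____O_O
r11=1011: OOOO____OOOO
r12=1100: O___O___O___O
r13=1101: OO__OO__OO__OO
r14=1110: O_O_O_O_O_O_O_O
r15=1111: OOOOOOOOOOOOOOOO
r16=10000: O_______________O
r17=10001: OO______________OO
r18=10010: O_O_____________O_O
r19=10011: OOOO____________OOOO
r20=10100: O___O___________O___O
r21=10101: OO__OO__________OO__OO
r22=10110: O_O_O_O_________O_O_O_O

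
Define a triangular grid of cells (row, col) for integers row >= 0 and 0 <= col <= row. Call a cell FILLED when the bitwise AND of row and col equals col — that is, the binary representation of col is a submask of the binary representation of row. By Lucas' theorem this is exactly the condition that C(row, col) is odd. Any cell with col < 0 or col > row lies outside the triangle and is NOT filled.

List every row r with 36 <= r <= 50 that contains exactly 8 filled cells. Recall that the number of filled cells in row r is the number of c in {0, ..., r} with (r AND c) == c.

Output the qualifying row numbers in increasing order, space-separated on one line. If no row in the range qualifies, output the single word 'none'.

Row r has 2^popcount(r) filled cells, so we need popcount(r) = log2(8) = 3.
Scan r = 36..50 and keep those with exactly 3 one-bits:
r=36=100100 popcount=2 -> skip
r=37=100101 popcount=3 -> KEEP
r=38=100110 popcount=3 -> KEEP
r=39=100111 popcount=4 -> skip
r=40=101000 popcount=2 -> skip
r=41=101001 popcount=3 -> KEEP
r=42=101010 popcount=3 -> KEEP
r=43=101011 popcount=4 -> skip
r=44=101100 popcount=3 -> KEEP
r=45=101101 popcount=4 -> skip
r=46=101110 popcount=4 -> skip
r=47=101111 popcount=5 -> skip
r=48=110000 popcount=2 -> skip
r=49=110001 popcount=3 -> KEEP
r=50=110010 popcount=3 -> KEEP
Kept rows: 37 38 41 42 44 49 50

Answer: 37 38 41 42 44 49 50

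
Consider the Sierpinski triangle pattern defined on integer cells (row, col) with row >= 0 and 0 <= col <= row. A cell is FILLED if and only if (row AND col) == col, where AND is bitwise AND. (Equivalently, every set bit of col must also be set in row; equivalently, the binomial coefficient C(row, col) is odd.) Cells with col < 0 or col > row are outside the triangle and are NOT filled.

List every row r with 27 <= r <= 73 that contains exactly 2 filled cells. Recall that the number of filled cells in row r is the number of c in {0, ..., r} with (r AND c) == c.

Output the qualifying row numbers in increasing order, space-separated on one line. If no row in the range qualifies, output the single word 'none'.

Answer: 32 64

Derivation:
Row r has 2^popcount(r) filled cells, so we need popcount(r) = log2(2) = 1.
Scan r = 27..73 and keep those with exactly 1 one-bits:
r=27=11011 popcount=4 -> skip
r=28=11100 popcount=3 -> skip
r=29=11101 popcount=4 -> skip
r=30=11110 popcount=4 -> skip
r=31=11111 popcount=5 -> skip
r=32=100000 popcount=1 -> KEEP
r=33=100001 popcount=2 -> skip
r=34=100010 popcount=2 -> skip
r=35=100011 popcount=3 -> skip
r=36=100100 popcount=2 -> skip
r=37=100101 popcount=3 -> skip
r=38=100110 popcount=3 -> skip
r=39=100111 popcount=4 -> skip
r=40=101000 popcount=2 -> skip
r=41=101001 popcount=3 -> skip
r=42=101010 popcount=3 -> skip
r=43=101011 popcount=4 -> skip
r=44=101100 popcount=3 -> skip
r=45=101101 popcount=4 -> skip
r=46=101110 popcount=4 -> skip
r=47=101111 popcount=5 -> skip
r=48=110000 popcount=2 -> skip
r=49=110001 popcount=3 -> skip
r=50=110010 popcount=3 -> skip
r=51=110011 popcount=4 -> skip
r=52=110100 popcount=3 -> skip
r=53=110101 popcount=4 -> skip
r=54=110110 popcount=4 -> skip
r=55=110111 popcount=5 -> skip
r=56=111000 popcount=3 -> skip
r=57=111001 popcount=4 -> skip
r=58=111010 popcount=4 -> skip
r=59=111011 popcount=5 -> skip
r=60=111100 popcount=4 -> skip
r=61=111101 popcount=5 -> skip
r=62=111110 popcount=5 -> skip
r=63=111111 popcount=6 -> skip
r=64=1000000 popcount=1 -> KEEP
r=65=1000001 popcount=2 -> skip
r=66=1000010 popcount=2 -> skip
r=67=1000011 popcount=3 -> skip
r=68=1000100 popcount=2 -> skip
r=69=1000101 popcount=3 -> skip
r=70=1000110 popcount=3 -> skip
r=71=1000111 popcount=4 -> skip
r=72=1001000 popcount=2 -> skip
r=73=1001001 popcount=3 -> skip
Kept rows: 32 64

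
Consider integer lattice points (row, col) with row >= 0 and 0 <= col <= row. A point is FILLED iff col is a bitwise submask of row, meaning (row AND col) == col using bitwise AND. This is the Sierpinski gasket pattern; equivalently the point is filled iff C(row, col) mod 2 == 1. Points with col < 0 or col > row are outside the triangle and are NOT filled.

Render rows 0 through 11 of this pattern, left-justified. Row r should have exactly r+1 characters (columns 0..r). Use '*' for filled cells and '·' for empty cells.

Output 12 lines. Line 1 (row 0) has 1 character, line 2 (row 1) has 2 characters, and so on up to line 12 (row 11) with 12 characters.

Answer: *
**
*·*
****
*···*
**··**
*·*·*·*
********
*·······*
**······**
*·*·····*·*
****····****

Derivation:
r0=0: *
r1=1: **
r2=10: *·*
r3=11: ****
r4=100: *···*
r5=101: **··**
r6=110: *·*·*·*
r7=111: ********
r8=1000: *·······*
r9=1001: **······**
r10=1010: *·*·····*·*
r11=1011: ****····****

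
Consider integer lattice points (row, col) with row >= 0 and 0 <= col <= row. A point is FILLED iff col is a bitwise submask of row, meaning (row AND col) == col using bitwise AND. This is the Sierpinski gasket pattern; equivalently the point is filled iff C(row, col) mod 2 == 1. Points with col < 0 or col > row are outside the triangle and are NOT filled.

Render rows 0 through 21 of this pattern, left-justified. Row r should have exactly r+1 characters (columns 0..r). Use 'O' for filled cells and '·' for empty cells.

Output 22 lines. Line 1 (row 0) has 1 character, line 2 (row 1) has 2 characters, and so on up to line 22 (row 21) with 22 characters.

Answer: O
OO
O·O
OOOO
O···O
OO··OO
O·O·O·O
OOOOOOOO
O·······O
OO······OO
O·O·····O·O
OOOO····OOOO
O···O···O···O
OO··OO··OO··OO
O·O·O·O·O·O·O·O
OOOOOOOOOOOOOOOO
O···············O
OO··············OO
O·O·············O·O
OOOO············OOOO
O···O···········O···O
OO··OO··········OO··OO

Derivation:
r0=0: O
r1=1: OO
r2=10: O·O
r3=11: OOOO
r4=100: O···O
r5=101: OO··OO
r6=110: O·O·O·O
r7=111: OOOOOOOO
r8=1000: O·······O
r9=1001: OO······OO
r10=1010: O·O·····O·O
r11=1011: OOOO····OOOO
r12=1100: O···O···O···O
r13=1101: OO··OO··OO··OO
r14=1110: O·O·O·O·O·O·O·O
r15=1111: OOOOOOOOOOOOOOOO
r16=10000: O···············O
r17=10001: OO··············OO
r18=10010: O·O·············O·O
r19=10011: OOOO············OOOO
r20=10100: O···O···········O···O
r21=10101: OO··OO··········OO··OO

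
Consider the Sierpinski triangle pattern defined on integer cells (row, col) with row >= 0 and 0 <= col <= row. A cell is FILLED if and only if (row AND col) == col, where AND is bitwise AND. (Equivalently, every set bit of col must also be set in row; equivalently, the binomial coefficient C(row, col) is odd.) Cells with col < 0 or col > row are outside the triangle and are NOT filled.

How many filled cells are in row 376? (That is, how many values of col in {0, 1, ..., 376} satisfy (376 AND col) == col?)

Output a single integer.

Answer: 32

Derivation:
376 in binary = 101111000
popcount(376) = number of 1-bits in 101111000 = 5
A col c satisfies (376 AND c) == c iff every set bit of c is also set in 376; each of the 5 set bits of 376 can independently be on or off in c.
count = 2^5 = 32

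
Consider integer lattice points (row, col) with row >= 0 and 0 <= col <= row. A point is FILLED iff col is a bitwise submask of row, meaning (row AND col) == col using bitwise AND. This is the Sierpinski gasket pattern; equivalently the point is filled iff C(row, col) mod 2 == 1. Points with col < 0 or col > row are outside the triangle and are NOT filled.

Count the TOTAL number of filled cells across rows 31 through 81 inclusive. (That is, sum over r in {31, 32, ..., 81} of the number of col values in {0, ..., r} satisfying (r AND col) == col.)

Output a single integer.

Answer: 692

Derivation:
r31=11111 pc5: +32 =32
r32=100000 pc1: +2 =34
r33=100001 pc2: +4 =38
r34=100010 pc2: +4 =42
r35=100011 pc3: +8 =50
r36=100100 pc2: +4 =54
r37=100101 pc3: +8 =62
r38=100110 pc3: +8 =70
r39=100111 pc4: +16 =86
r40=101000 pc2: +4 =90
r41=101001 pc3: +8 =98
r42=101010 pc3: +8 =106
r43=101011 pc4: +16 =122
r44=101100 pc3: +8 =130
r45=101101 pc4: +16 =146
r46=101110 pc4: +16 =162
r47=101111 pc5: +32 =194
r48=110000 pc2: +4 =198
r49=110001 pc3: +8 =206
r50=110010 pc3: +8 =214
r51=110011 pc4: +16 =230
r52=110100 pc3: +8 =238
r53=110101 pc4: +16 =254
r54=110110 pc4: +16 =270
r55=110111 pc5: +32 =302
r56=111000 pc3: +8 =310
r57=111001 pc4: +16 =326
r58=111010 pc4: +16 =342
r59=111011 pc5: +32 =374
r60=111100 pc4: +16 =390
r61=111101 pc5: +32 =422
r62=111110 pc5: +32 =454
r63=111111 pc6: +64 =518
r64=1000000 pc1: +2 =520
r65=1000001 pc2: +4 =524
r66=1000010 pc2: +4 =528
r67=1000011 pc3: +8 =536
r68=1000100 pc2: +4 =540
r69=1000101 pc3: +8 =548
r70=1000110 pc3: +8 =556
r71=1000111 pc4: +16 =572
r72=1001000 pc2: +4 =576
r73=1001001 pc3: +8 =584
r74=1001010 pc3: +8 =592
r75=1001011 pc4: +16 =608
r76=1001100 pc3: +8 =616
r77=1001101 pc4: +16 =632
r78=1001110 pc4: +16 =648
r79=1001111 pc5: +32 =680
r80=1010000 pc2: +4 =684
r81=1010001 pc3: +8 =692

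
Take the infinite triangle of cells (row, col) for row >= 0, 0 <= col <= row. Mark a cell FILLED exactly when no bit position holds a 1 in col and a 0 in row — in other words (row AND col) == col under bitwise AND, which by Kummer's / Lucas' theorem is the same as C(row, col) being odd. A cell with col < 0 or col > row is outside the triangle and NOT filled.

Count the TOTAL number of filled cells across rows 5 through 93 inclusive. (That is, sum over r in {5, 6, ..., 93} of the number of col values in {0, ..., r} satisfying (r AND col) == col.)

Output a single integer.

r5=101 pc2: +4 =4
r6=110 pc2: +4 =8
r7=111 pc3: +8 =16
r8=1000 pc1: +2 =18
r9=1001 pc2: +4 =22
r10=1010 pc2: +4 =26
r11=1011 pc3: +8 =34
r12=1100 pc2: +4 =38
r13=1101 pc3: +8 =46
r14=1110 pc3: +8 =54
r15=1111 pc4: +16 =70
r16=10000 pc1: +2 =72
r17=10001 pc2: +4 =76
r18=10010 pc2: +4 =80
r19=10011 pc3: +8 =88
r20=10100 pc2: +4 =92
r21=10101 pc3: +8 =100
r22=10110 pc3: +8 =108
r23=10111 pc4: +16 =124
r24=11000 pc2: +4 =128
r25=11001 pc3: +8 =136
r26=11010 pc3: +8 =144
r27=11011 pc4: +16 =160
r28=11100 pc3: +8 =168
r29=11101 pc4: +16 =184
r30=11110 pc4: +16 =200
r31=11111 pc5: +32 =232
r32=100000 pc1: +2 =234
r33=100001 pc2: +4 =238
r34=100010 pc2: +4 =242
r35=100011 pc3: +8 =250
r36=100100 pc2: +4 =254
r37=100101 pc3: +8 =262
r38=100110 pc3: +8 =270
r39=100111 pc4: +16 =286
r40=101000 pc2: +4 =290
r41=101001 pc3: +8 =298
r42=101010 pc3: +8 =306
r43=101011 pc4: +16 =322
r44=101100 pc3: +8 =330
r45=101101 pc4: +16 =346
r46=101110 pc4: +16 =362
r47=101111 pc5: +32 =394
r48=110000 pc2: +4 =398
r49=110001 pc3: +8 =406
r50=110010 pc3: +8 =414
r51=110011 pc4: +16 =430
r52=110100 pc3: +8 =438
r53=110101 pc4: +16 =454
r54=110110 pc4: +16 =470
r55=110111 pc5: +32 =502
r56=111000 pc3: +8 =510
r57=111001 pc4: +16 =526
r58=111010 pc4: +16 =542
r59=111011 pc5: +32 =574
r60=111100 pc4: +16 =590
r61=111101 pc5: +32 =622
r62=111110 pc5: +32 =654
r63=111111 pc6: +64 =718
r64=1000000 pc1: +2 =720
r65=1000001 pc2: +4 =724
r66=1000010 pc2: +4 =728
r67=1000011 pc3: +8 =736
r68=1000100 pc2: +4 =740
r69=1000101 pc3: +8 =748
r70=1000110 pc3: +8 =756
r71=1000111 pc4: +16 =772
r72=1001000 pc2: +4 =776
r73=1001001 pc3: +8 =784
r74=1001010 pc3: +8 =792
r75=1001011 pc4: +16 =808
r76=1001100 pc3: +8 =816
r77=1001101 pc4: +16 =832
r78=1001110 pc4: +16 =848
r79=1001111 pc5: +32 =880
r80=1010000 pc2: +4 =884
r81=1010001 pc3: +8 =892
r82=1010010 pc3: +8 =900
r83=1010011 pc4: +16 =916
r84=1010100 pc3: +8 =924
r85=1010101 pc4: +16 =940
r86=1010110 pc4: +16 =956
r87=1010111 pc5: +32 =988
r88=1011000 pc3: +8 =996
r89=1011001 pc4: +16 =1012
r90=1011010 pc4: +16 =1028
r91=1011011 pc5: +32 =1060
r92=1011100 pc4: +16 =1076
r93=1011101 pc5: +32 =1108

Answer: 1108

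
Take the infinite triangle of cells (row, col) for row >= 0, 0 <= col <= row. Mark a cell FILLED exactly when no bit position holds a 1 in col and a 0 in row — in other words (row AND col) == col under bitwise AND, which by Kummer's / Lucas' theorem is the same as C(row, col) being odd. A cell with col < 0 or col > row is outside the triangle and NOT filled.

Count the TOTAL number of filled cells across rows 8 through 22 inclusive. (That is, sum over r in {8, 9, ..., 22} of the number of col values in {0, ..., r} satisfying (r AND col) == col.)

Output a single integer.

Answer: 92

Derivation:
r8=1000 pc1: +2 =2
r9=1001 pc2: +4 =6
r10=1010 pc2: +4 =10
r11=1011 pc3: +8 =18
r12=1100 pc2: +4 =22
r13=1101 pc3: +8 =30
r14=1110 pc3: +8 =38
r15=1111 pc4: +16 =54
r16=10000 pc1: +2 =56
r17=10001 pc2: +4 =60
r18=10010 pc2: +4 =64
r19=10011 pc3: +8 =72
r20=10100 pc2: +4 =76
r21=10101 pc3: +8 =84
r22=10110 pc3: +8 =92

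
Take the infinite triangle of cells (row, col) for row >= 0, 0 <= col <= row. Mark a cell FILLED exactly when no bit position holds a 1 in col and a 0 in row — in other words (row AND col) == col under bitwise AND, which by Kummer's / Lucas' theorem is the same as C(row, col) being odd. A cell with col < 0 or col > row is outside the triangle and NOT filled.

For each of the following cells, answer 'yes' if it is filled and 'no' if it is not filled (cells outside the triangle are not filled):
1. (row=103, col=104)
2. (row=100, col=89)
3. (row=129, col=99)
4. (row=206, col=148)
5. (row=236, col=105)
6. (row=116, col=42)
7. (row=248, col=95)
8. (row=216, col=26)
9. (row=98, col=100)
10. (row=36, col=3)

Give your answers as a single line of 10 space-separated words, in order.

Answer: no no no no no no no no no no

Derivation:
(103,104): col outside [0, 103] -> not filled
(100,89): row=0b1100100, col=0b1011001, row AND col = 0b1000000 = 64; 64 != 89 -> empty
(129,99): row=0b10000001, col=0b1100011, row AND col = 0b1 = 1; 1 != 99 -> empty
(206,148): row=0b11001110, col=0b10010100, row AND col = 0b10000100 = 132; 132 != 148 -> empty
(236,105): row=0b11101100, col=0b1101001, row AND col = 0b1101000 = 104; 104 != 105 -> empty
(116,42): row=0b1110100, col=0b101010, row AND col = 0b100000 = 32; 32 != 42 -> empty
(248,95): row=0b11111000, col=0b1011111, row AND col = 0b1011000 = 88; 88 != 95 -> empty
(216,26): row=0b11011000, col=0b11010, row AND col = 0b11000 = 24; 24 != 26 -> empty
(98,100): col outside [0, 98] -> not filled
(36,3): row=0b100100, col=0b11, row AND col = 0b0 = 0; 0 != 3 -> empty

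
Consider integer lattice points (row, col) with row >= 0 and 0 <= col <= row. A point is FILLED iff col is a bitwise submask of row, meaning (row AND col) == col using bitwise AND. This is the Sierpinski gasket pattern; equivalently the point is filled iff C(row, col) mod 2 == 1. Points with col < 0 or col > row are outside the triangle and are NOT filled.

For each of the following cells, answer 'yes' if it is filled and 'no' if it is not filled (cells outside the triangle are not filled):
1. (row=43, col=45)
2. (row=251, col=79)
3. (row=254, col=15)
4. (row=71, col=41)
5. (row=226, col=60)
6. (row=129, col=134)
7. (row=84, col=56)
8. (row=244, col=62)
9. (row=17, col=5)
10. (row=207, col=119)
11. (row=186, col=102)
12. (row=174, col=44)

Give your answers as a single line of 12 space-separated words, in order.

(43,45): col outside [0, 43] -> not filled
(251,79): row=0b11111011, col=0b1001111, row AND col = 0b1001011 = 75; 75 != 79 -> empty
(254,15): row=0b11111110, col=0b1111, row AND col = 0b1110 = 14; 14 != 15 -> empty
(71,41): row=0b1000111, col=0b101001, row AND col = 0b1 = 1; 1 != 41 -> empty
(226,60): row=0b11100010, col=0b111100, row AND col = 0b100000 = 32; 32 != 60 -> empty
(129,134): col outside [0, 129] -> not filled
(84,56): row=0b1010100, col=0b111000, row AND col = 0b10000 = 16; 16 != 56 -> empty
(244,62): row=0b11110100, col=0b111110, row AND col = 0b110100 = 52; 52 != 62 -> empty
(17,5): row=0b10001, col=0b101, row AND col = 0b1 = 1; 1 != 5 -> empty
(207,119): row=0b11001111, col=0b1110111, row AND col = 0b1000111 = 71; 71 != 119 -> empty
(186,102): row=0b10111010, col=0b1100110, row AND col = 0b100010 = 34; 34 != 102 -> empty
(174,44): row=0b10101110, col=0b101100, row AND col = 0b101100 = 44; 44 == 44 -> filled

Answer: no no no no no no no no no no no yes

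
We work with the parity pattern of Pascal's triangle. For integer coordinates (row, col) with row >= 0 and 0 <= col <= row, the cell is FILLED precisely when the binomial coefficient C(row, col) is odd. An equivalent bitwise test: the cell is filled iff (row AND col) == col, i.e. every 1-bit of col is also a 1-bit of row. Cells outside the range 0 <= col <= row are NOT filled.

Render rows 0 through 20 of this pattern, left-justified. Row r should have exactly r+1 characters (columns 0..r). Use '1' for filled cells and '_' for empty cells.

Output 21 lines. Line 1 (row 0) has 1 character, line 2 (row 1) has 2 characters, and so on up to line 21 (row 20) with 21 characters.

Answer: 1
11
1_1
1111
1___1
11__11
1_1_1_1
11111111
1_______1
11______11
1_1_____1_1
1111____1111
1___1___1___1
11__11__11__11
1_1_1_1_1_1_1_1
1111111111111111
1_______________1
11______________11
1_1_____________1_1
1111____________1111
1___1___________1___1

Derivation:
r0=0: 1
r1=1: 11
r2=10: 1_1
r3=11: 1111
r4=100: 1___1
r5=101: 11__11
r6=110: 1_1_1_1
r7=111: 11111111
r8=1000: 1_______1
r9=1001: 11______11
r10=1010: 1_1_____1_1
r11=1011: 1111____1111
r12=1100: 1___1___1___1
r13=1101: 11__11__11__11
r14=1110: 1_1_1_1_1_1_1_1
r15=1111: 1111111111111111
r16=10000: 1_______________1
r17=10001: 11______________11
r18=10010: 1_1_____________1_1
r19=10011: 1111____________1111
r20=10100: 1___1___________1___1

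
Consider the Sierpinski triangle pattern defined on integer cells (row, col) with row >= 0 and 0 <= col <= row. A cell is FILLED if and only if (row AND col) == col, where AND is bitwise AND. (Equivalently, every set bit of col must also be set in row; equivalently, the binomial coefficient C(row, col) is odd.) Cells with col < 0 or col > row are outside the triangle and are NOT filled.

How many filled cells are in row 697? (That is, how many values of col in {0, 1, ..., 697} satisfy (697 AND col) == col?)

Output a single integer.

697 in binary = 1010111001
popcount(697) = number of 1-bits in 1010111001 = 6
A col c satisfies (697 AND c) == c iff every set bit of c is also set in 697; each of the 6 set bits of 697 can independently be on or off in c.
count = 2^6 = 64

Answer: 64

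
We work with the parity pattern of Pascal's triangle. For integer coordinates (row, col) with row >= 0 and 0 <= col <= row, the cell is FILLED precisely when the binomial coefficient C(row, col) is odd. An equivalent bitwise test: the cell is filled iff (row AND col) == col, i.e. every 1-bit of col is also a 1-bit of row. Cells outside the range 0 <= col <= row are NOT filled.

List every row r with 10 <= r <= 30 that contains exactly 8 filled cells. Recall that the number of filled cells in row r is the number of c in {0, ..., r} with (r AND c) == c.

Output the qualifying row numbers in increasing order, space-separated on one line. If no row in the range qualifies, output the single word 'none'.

Answer: 11 13 14 19 21 22 25 26 28

Derivation:
Row r has 2^popcount(r) filled cells, so we need popcount(r) = log2(8) = 3.
Scan r = 10..30 and keep those with exactly 3 one-bits:
r=10=1010 popcount=2 -> skip
r=11=1011 popcount=3 -> KEEP
r=12=1100 popcount=2 -> skip
r=13=1101 popcount=3 -> KEEP
r=14=1110 popcount=3 -> KEEP
r=15=1111 popcount=4 -> skip
r=16=10000 popcount=1 -> skip
r=17=10001 popcount=2 -> skip
r=18=10010 popcount=2 -> skip
r=19=10011 popcount=3 -> KEEP
r=20=10100 popcount=2 -> skip
r=21=10101 popcount=3 -> KEEP
r=22=10110 popcount=3 -> KEEP
r=23=10111 popcount=4 -> skip
r=24=11000 popcount=2 -> skip
r=25=11001 popcount=3 -> KEEP
r=26=11010 popcount=3 -> KEEP
r=27=11011 popcount=4 -> skip
r=28=11100 popcount=3 -> KEEP
r=29=11101 popcount=4 -> skip
r=30=11110 popcount=4 -> skip
Kept rows: 11 13 14 19 21 22 25 26 28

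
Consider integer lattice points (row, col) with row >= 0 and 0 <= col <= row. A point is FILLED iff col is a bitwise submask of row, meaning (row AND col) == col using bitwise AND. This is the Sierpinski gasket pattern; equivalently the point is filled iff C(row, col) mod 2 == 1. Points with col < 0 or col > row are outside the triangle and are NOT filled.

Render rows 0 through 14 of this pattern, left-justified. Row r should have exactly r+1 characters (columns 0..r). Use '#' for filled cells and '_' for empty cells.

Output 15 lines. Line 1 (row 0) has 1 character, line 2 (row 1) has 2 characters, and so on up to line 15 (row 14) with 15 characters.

Answer: #
##
#_#
####
#___#
##__##
#_#_#_#
########
#_______#
##______##
#_#_____#_#
####____####
#___#___#___#
##__##__##__##
#_#_#_#_#_#_#_#

Derivation:
r0=0: #
r1=1: ##
r2=10: #_#
r3=11: ####
r4=100: #___#
r5=101: ##__##
r6=110: #_#_#_#
r7=111: ########
r8=1000: #_______#
r9=1001: ##______##
r10=1010: #_#_____#_#
r11=1011: ####____####
r12=1100: #___#___#___#
r13=1101: ##__##__##__##
r14=1110: #_#_#_#_#_#_#_#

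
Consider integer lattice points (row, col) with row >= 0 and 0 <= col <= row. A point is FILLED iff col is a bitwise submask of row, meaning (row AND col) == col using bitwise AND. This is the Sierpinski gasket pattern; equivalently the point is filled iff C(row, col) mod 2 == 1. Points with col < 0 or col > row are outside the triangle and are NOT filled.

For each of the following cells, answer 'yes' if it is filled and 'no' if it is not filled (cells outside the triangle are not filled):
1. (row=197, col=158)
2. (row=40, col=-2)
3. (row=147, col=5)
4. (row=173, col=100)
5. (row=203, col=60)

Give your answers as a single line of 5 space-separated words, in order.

Answer: no no no no no

Derivation:
(197,158): row=0b11000101, col=0b10011110, row AND col = 0b10000100 = 132; 132 != 158 -> empty
(40,-2): col outside [0, 40] -> not filled
(147,5): row=0b10010011, col=0b101, row AND col = 0b1 = 1; 1 != 5 -> empty
(173,100): row=0b10101101, col=0b1100100, row AND col = 0b100100 = 36; 36 != 100 -> empty
(203,60): row=0b11001011, col=0b111100, row AND col = 0b1000 = 8; 8 != 60 -> empty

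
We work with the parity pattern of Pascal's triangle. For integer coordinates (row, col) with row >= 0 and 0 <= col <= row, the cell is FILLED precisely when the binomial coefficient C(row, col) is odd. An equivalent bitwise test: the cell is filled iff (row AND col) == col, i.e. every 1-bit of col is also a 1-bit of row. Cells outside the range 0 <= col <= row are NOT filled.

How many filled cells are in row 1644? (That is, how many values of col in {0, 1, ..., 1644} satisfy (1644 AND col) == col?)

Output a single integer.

1644 in binary = 11001101100
popcount(1644) = number of 1-bits in 11001101100 = 6
A col c satisfies (1644 AND c) == c iff every set bit of c is also set in 1644; each of the 6 set bits of 1644 can independently be on or off in c.
count = 2^6 = 64

Answer: 64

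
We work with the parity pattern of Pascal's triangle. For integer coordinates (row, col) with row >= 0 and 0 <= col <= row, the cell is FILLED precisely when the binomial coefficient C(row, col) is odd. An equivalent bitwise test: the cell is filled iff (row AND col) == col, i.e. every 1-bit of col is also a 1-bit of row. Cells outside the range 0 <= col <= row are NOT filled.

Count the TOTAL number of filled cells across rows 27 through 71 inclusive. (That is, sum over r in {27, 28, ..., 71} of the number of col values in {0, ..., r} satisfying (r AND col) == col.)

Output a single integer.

Answer: 628

Derivation:
r27=11011 pc4: +16 =16
r28=11100 pc3: +8 =24
r29=11101 pc4: +16 =40
r30=11110 pc4: +16 =56
r31=11111 pc5: +32 =88
r32=100000 pc1: +2 =90
r33=100001 pc2: +4 =94
r34=100010 pc2: +4 =98
r35=100011 pc3: +8 =106
r36=100100 pc2: +4 =110
r37=100101 pc3: +8 =118
r38=100110 pc3: +8 =126
r39=100111 pc4: +16 =142
r40=101000 pc2: +4 =146
r41=101001 pc3: +8 =154
r42=101010 pc3: +8 =162
r43=101011 pc4: +16 =178
r44=101100 pc3: +8 =186
r45=101101 pc4: +16 =202
r46=101110 pc4: +16 =218
r47=101111 pc5: +32 =250
r48=110000 pc2: +4 =254
r49=110001 pc3: +8 =262
r50=110010 pc3: +8 =270
r51=110011 pc4: +16 =286
r52=110100 pc3: +8 =294
r53=110101 pc4: +16 =310
r54=110110 pc4: +16 =326
r55=110111 pc5: +32 =358
r56=111000 pc3: +8 =366
r57=111001 pc4: +16 =382
r58=111010 pc4: +16 =398
r59=111011 pc5: +32 =430
r60=111100 pc4: +16 =446
r61=111101 pc5: +32 =478
r62=111110 pc5: +32 =510
r63=111111 pc6: +64 =574
r64=1000000 pc1: +2 =576
r65=1000001 pc2: +4 =580
r66=1000010 pc2: +4 =584
r67=1000011 pc3: +8 =592
r68=1000100 pc2: +4 =596
r69=1000101 pc3: +8 =604
r70=1000110 pc3: +8 =612
r71=1000111 pc4: +16 =628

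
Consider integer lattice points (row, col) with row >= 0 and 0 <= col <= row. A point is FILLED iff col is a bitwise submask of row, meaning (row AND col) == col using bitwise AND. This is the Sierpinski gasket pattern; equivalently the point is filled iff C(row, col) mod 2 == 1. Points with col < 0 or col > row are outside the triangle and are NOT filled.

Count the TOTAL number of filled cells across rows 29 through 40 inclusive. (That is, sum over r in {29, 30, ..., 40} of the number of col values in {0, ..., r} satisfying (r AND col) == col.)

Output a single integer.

r29=11101 pc4: +16 =16
r30=11110 pc4: +16 =32
r31=11111 pc5: +32 =64
r32=100000 pc1: +2 =66
r33=100001 pc2: +4 =70
r34=100010 pc2: +4 =74
r35=100011 pc3: +8 =82
r36=100100 pc2: +4 =86
r37=100101 pc3: +8 =94
r38=100110 pc3: +8 =102
r39=100111 pc4: +16 =118
r40=101000 pc2: +4 =122

Answer: 122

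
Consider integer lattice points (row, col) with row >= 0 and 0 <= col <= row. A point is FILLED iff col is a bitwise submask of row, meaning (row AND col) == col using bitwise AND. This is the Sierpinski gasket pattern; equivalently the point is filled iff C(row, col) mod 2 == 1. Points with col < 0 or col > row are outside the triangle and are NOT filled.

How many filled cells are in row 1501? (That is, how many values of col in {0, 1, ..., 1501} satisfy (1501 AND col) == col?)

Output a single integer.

Answer: 256

Derivation:
1501 in binary = 10111011101
popcount(1501) = number of 1-bits in 10111011101 = 8
A col c satisfies (1501 AND c) == c iff every set bit of c is also set in 1501; each of the 8 set bits of 1501 can independently be on or off in c.
count = 2^8 = 256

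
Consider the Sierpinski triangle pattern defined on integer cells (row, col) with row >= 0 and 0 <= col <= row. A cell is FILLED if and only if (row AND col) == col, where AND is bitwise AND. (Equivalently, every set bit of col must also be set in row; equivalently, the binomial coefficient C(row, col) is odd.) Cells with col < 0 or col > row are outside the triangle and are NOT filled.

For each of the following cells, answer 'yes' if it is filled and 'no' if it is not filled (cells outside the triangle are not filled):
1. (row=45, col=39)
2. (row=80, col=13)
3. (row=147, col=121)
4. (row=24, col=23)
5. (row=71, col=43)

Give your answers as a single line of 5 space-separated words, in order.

Answer: no no no no no

Derivation:
(45,39): row=0b101101, col=0b100111, row AND col = 0b100101 = 37; 37 != 39 -> empty
(80,13): row=0b1010000, col=0b1101, row AND col = 0b0 = 0; 0 != 13 -> empty
(147,121): row=0b10010011, col=0b1111001, row AND col = 0b10001 = 17; 17 != 121 -> empty
(24,23): row=0b11000, col=0b10111, row AND col = 0b10000 = 16; 16 != 23 -> empty
(71,43): row=0b1000111, col=0b101011, row AND col = 0b11 = 3; 3 != 43 -> empty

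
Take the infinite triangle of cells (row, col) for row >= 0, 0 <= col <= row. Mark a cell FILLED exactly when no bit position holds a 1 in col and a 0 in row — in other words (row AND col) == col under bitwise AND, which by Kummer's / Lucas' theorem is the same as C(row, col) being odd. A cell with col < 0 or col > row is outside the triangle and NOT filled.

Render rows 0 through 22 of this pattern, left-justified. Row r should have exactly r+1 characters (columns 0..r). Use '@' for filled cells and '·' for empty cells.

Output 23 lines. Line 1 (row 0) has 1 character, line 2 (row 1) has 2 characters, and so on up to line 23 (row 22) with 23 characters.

Answer: @
@@
@·@
@@@@
@···@
@@··@@
@·@·@·@
@@@@@@@@
@·······@
@@······@@
@·@·····@·@
@@@@····@@@@
@···@···@···@
@@··@@··@@··@@
@·@·@·@·@·@·@·@
@@@@@@@@@@@@@@@@
@···············@
@@··············@@
@·@·············@·@
@@@@············@@@@
@···@···········@···@
@@··@@··········@@··@@
@·@·@·@·········@·@·@·@

Derivation:
r0=0: @
r1=1: @@
r2=10: @·@
r3=11: @@@@
r4=100: @···@
r5=101: @@··@@
r6=110: @·@·@·@
r7=111: @@@@@@@@
r8=1000: @·······@
r9=1001: @@······@@
r10=1010: @·@·····@·@
r11=1011: @@@@····@@@@
r12=1100: @···@···@···@
r13=1101: @@··@@··@@··@@
r14=1110: @·@·@·@·@·@·@·@
r15=1111: @@@@@@@@@@@@@@@@
r16=10000: @···············@
r17=10001: @@··············@@
r18=10010: @·@·············@·@
r19=10011: @@@@············@@@@
r20=10100: @···@···········@···@
r21=10101: @@··@@··········@@··@@
r22=10110: @·@·@·@·········@·@·@·@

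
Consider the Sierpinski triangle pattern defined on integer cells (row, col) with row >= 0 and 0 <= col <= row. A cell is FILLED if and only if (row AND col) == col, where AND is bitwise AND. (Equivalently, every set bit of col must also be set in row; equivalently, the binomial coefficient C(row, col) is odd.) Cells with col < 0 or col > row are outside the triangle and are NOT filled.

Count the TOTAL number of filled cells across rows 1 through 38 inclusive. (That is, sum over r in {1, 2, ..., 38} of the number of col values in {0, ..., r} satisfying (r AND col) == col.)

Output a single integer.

Answer: 280

Derivation:
r1=1 pc1: +2 =2
r2=10 pc1: +2 =4
r3=11 pc2: +4 =8
r4=100 pc1: +2 =10
r5=101 pc2: +4 =14
r6=110 pc2: +4 =18
r7=111 pc3: +8 =26
r8=1000 pc1: +2 =28
r9=1001 pc2: +4 =32
r10=1010 pc2: +4 =36
r11=1011 pc3: +8 =44
r12=1100 pc2: +4 =48
r13=1101 pc3: +8 =56
r14=1110 pc3: +8 =64
r15=1111 pc4: +16 =80
r16=10000 pc1: +2 =82
r17=10001 pc2: +4 =86
r18=10010 pc2: +4 =90
r19=10011 pc3: +8 =98
r20=10100 pc2: +4 =102
r21=10101 pc3: +8 =110
r22=10110 pc3: +8 =118
r23=10111 pc4: +16 =134
r24=11000 pc2: +4 =138
r25=11001 pc3: +8 =146
r26=11010 pc3: +8 =154
r27=11011 pc4: +16 =170
r28=11100 pc3: +8 =178
r29=11101 pc4: +16 =194
r30=11110 pc4: +16 =210
r31=11111 pc5: +32 =242
r32=100000 pc1: +2 =244
r33=100001 pc2: +4 =248
r34=100010 pc2: +4 =252
r35=100011 pc3: +8 =260
r36=100100 pc2: +4 =264
r37=100101 pc3: +8 =272
r38=100110 pc3: +8 =280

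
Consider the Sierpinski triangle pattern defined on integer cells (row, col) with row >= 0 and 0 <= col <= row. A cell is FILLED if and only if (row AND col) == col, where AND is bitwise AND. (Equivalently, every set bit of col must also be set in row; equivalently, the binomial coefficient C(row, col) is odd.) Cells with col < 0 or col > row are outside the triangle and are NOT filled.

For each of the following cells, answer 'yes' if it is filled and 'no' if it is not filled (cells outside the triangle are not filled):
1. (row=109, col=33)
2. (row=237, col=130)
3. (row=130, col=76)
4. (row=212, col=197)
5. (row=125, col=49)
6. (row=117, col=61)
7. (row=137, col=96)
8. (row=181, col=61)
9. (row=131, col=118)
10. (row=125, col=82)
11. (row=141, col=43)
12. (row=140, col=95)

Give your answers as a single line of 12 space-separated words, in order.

Answer: yes no no no yes no no no no no no no

Derivation:
(109,33): row=0b1101101, col=0b100001, row AND col = 0b100001 = 33; 33 == 33 -> filled
(237,130): row=0b11101101, col=0b10000010, row AND col = 0b10000000 = 128; 128 != 130 -> empty
(130,76): row=0b10000010, col=0b1001100, row AND col = 0b0 = 0; 0 != 76 -> empty
(212,197): row=0b11010100, col=0b11000101, row AND col = 0b11000100 = 196; 196 != 197 -> empty
(125,49): row=0b1111101, col=0b110001, row AND col = 0b110001 = 49; 49 == 49 -> filled
(117,61): row=0b1110101, col=0b111101, row AND col = 0b110101 = 53; 53 != 61 -> empty
(137,96): row=0b10001001, col=0b1100000, row AND col = 0b0 = 0; 0 != 96 -> empty
(181,61): row=0b10110101, col=0b111101, row AND col = 0b110101 = 53; 53 != 61 -> empty
(131,118): row=0b10000011, col=0b1110110, row AND col = 0b10 = 2; 2 != 118 -> empty
(125,82): row=0b1111101, col=0b1010010, row AND col = 0b1010000 = 80; 80 != 82 -> empty
(141,43): row=0b10001101, col=0b101011, row AND col = 0b1001 = 9; 9 != 43 -> empty
(140,95): row=0b10001100, col=0b1011111, row AND col = 0b1100 = 12; 12 != 95 -> empty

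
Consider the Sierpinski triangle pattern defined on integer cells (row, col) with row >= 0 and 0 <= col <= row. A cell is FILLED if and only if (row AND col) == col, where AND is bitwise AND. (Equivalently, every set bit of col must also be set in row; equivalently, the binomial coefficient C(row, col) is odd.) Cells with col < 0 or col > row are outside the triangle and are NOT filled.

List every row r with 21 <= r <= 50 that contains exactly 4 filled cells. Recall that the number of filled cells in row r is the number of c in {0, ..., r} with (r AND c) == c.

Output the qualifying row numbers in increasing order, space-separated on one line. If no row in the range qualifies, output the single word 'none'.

Answer: 24 33 34 36 40 48

Derivation:
Row r has 2^popcount(r) filled cells, so we need popcount(r) = log2(4) = 2.
Scan r = 21..50 and keep those with exactly 2 one-bits:
r=21=10101 popcount=3 -> skip
r=22=10110 popcount=3 -> skip
r=23=10111 popcount=4 -> skip
r=24=11000 popcount=2 -> KEEP
r=25=11001 popcount=3 -> skip
r=26=11010 popcount=3 -> skip
r=27=11011 popcount=4 -> skip
r=28=11100 popcount=3 -> skip
r=29=11101 popcount=4 -> skip
r=30=11110 popcount=4 -> skip
r=31=11111 popcount=5 -> skip
r=32=100000 popcount=1 -> skip
r=33=100001 popcount=2 -> KEEP
r=34=100010 popcount=2 -> KEEP
r=35=100011 popcount=3 -> skip
r=36=100100 popcount=2 -> KEEP
r=37=100101 popcount=3 -> skip
r=38=100110 popcount=3 -> skip
r=39=100111 popcount=4 -> skip
r=40=101000 popcount=2 -> KEEP
r=41=101001 popcount=3 -> skip
r=42=101010 popcount=3 -> skip
r=43=101011 popcount=4 -> skip
r=44=101100 popcount=3 -> skip
r=45=101101 popcount=4 -> skip
r=46=101110 popcount=4 -> skip
r=47=101111 popcount=5 -> skip
r=48=110000 popcount=2 -> KEEP
r=49=110001 popcount=3 -> skip
r=50=110010 popcount=3 -> skip
Kept rows: 24 33 34 36 40 48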